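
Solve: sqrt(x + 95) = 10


Square both sides: x + 95 = 10^2 = 100
x = 100 - 95 = 5
x = 5
Check: sqrt(1*5 + 95) = sqrt(100) = 10 ✓

x = 5


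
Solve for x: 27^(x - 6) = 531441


Express both sides with the same base.
531441 = 27^4
Since the bases match, equate exponents: x - 6 = 4
So x = 4 - (-6) = 10

x = 10


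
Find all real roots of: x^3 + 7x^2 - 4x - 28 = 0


Let p(x) = x^3 + 7x^2 - 4x - 28. By the rational root theorem (leading coefficient 1), any rational root is an integer divisor of 28: try ±1, ±2, ... in turn.
Test x = 1: value = -24 ≠ 0.
Test x = -1: value = -18 ≠ 0.
Test x = 2: value = 0 ✓, so (x - 2) is a factor.
Synthetic division by (x - 2): bring down 1; 1(2) + 7 = 9; 9(2) - 4 = 14; 14(2) - 28 = 0 → quotient x^2 + 9x + 14, remainder 0.
Solve the quadratic x^2 + 9x + 14 = 0: discriminant = 9^2 - 4(1)(14) = 81 - 56 = 25.
sqrt(25) = 5, so x = (-9 ± 5)/2: x = -2 or x = -7.

x = -7, x = -2, x = 2


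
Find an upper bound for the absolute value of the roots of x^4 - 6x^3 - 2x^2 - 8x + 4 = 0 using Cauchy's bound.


Cauchy's bound: all roots r satisfy |r| <= 1 + max(|a_i/a_n|) for i = 0,...,n-1
where a_n is the leading coefficient.

Coefficients: [1, -6, -2, -8, 4]
Leading coefficient a_n = 1
Ratios |a_i/a_n|: 6, 2, 8, 4
Maximum ratio: 8
Cauchy's bound: |r| <= 1 + 8 = 9

Upper bound = 9


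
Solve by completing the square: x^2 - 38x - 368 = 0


Start: x^2 - 38x - 368 = 0
Move constant: x^2 - 38x = 368
Half of -38 is -19, squared is 361
Add 361 to both sides: x^2 - 38x + 361 = 729
(x - 19)^2 = 729
x - 19 = ±27
x = 19 + 27 = 46 or x = 19 - 27 = -8

x = -8, x = 46


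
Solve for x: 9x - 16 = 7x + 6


Starting with: 9x - 16 = 7x + 6
Move all x terms to left: (9 - 7)x = 6 + 16
Simplify: 2x = 22
Divide both sides by 2: x = 11

x = 11


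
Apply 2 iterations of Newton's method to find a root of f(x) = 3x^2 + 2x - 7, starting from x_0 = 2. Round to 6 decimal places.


Newton's method: x_(n+1) = x_n - f(x_n)/f'(x_n)
f(x) = 3x^2 + 2x - 7
f'(x) = 6x + 2

Iteration 1:
  f(2.000000) = 9.000000
  f'(2.000000) = 14.000000
  x_1 = 2.000000 - (9.000000)/(14.000000) = 1.357143

Iteration 2:
  f(1.357143) = 1.239796
  f'(1.357143) = 10.142857
  x_2 = 1.357143 - (1.239796)/(10.142857) = 1.234909

x_2 = 1.234909


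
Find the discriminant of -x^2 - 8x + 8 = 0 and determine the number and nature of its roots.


For ax^2 + bx + c = 0, discriminant D = b^2 - 4ac
Here a = -1, b = -8, c = 8
D = (-8)^2 - 4(-1)(8) = 64 + 32 = 96

D = 96 > 0 but not a perfect square
The equation has 2 distinct real irrational roots.

Discriminant = 96, 2 distinct real irrational roots


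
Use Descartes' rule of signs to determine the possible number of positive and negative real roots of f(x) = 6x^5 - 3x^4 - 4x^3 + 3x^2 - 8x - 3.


Descartes' rule of signs:

For positive roots, count sign changes in f(x) = 6x^5 - 3x^4 - 4x^3 + 3x^2 - 8x - 3:
Signs of coefficients: +, -, -, +, -, -
Number of sign changes: 3
Possible positive real roots: 3, 1

For negative roots, examine f(-x) = -6x^5 - 3x^4 + 4x^3 + 3x^2 + 8x - 3:
Signs of coefficients: -, -, +, +, +, -
Number of sign changes: 2
Possible negative real roots: 2, 0

Positive roots: 3 or 1; Negative roots: 2 or 0


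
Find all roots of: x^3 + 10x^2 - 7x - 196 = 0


Let p(x) = x^3 + 10x^2 - 7x - 196. By the rational root theorem (leading coefficient 1), any rational root is an integer divisor of 196: try ±1, ±2, ... in turn.
Test x = 1: value = -192 ≠ 0.
Test x = -1: value = -180 ≠ 0.
Test x = 2: value = -162 ≠ 0.
Test x = -2: value = -150 ≠ 0.
Test x = 4: value = 0 ✓, so (x - 4) is a factor.
Synthetic division by (x - 4): bring down 1; 1(4) + 10 = 14; 14(4) - 7 = 49; 49(4) - 196 = 0 → quotient x^2 + 14x + 49, remainder 0.
Solve the quadratic x^2 + 14x + 49 = 0: discriminant = 14^2 - 4(1)(49) = 196 - 196 = 0.
Discriminant = 0, so a double root: x = -14/2 = -7.
Collecting all roots found:

x = -7 (multiplicity 2), x = 4


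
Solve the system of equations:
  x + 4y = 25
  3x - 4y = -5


Using Cramer's rule:
Determinant D = (1)(-4) - (3)(4) = -4 - 12 = -16
Dx = (25)(-4) - (-5)(4) = -100 + 20 = -80
Dy = (1)(-5) - (3)(25) = -5 - 75 = -80
x = Dx/D = -80/-16 = 5
y = Dy/D = -80/-16 = 5

x = 5, y = 5


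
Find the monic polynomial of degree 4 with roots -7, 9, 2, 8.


A monic polynomial with roots -7, 9, 2, 8 is:
p(x) = (x + 7)(x - 9)(x - 2)(x - 8)
After multiplying by (x + 7): x + 7
After multiplying by (x - 9): x^2 - 2x - 63
After multiplying by (x - 2): x^3 - 4x^2 - 59x + 126
After multiplying by (x - 8): x^4 - 12x^3 - 27x^2 + 598x - 1008

x^4 - 12x^3 - 27x^2 + 598x - 1008


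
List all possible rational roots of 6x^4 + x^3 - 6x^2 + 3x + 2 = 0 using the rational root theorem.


Rational root theorem: possible roots are ±p/q where:
  p divides the constant term (2): p ∈ {1, 2}
  q divides the leading coefficient (6): q ∈ {1, 2, 3, 6}

All possible rational roots: -2, -1, -2/3, -1/2, -1/3, -1/6, 1/6, 1/3, 1/2, 2/3, 1, 2

-2, -1, -2/3, -1/2, -1/3, -1/6, 1/6, 1/3, 1/2, 2/3, 1, 2


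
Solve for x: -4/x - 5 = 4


Subtract -5 from both sides: -4/x = 9
Multiply both sides by x: -4 = 9 * x
Divide by 9: x = -4/9

x = -4/9


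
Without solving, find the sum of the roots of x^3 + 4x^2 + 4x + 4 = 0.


By Vieta's formulas for x^3 + bx^2 + cx + d = 0:
  r1 + r2 + r3 = -b/a = -4
  r1*r2 + r1*r3 + r2*r3 = c/a = 4
  r1*r2*r3 = -d/a = -4


Sum = -4


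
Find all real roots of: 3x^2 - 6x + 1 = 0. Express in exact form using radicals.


Using the quadratic formula: x = (-b ± sqrt(b^2 - 4ac)) / (2a)
Here a = 3, b = -6, c = 1
Discriminant = b^2 - 4ac = (-6)^2 - 4(3)(1) = 36 - 12 = 24
Since discriminant = 24 > 0, there are two real roots.
x = (6 ± 2*sqrt(6)) / 6
Simplifying: x = (3 ± sqrt(6)) / 3
Numerically: x ≈ 1.8165 or x ≈ 0.1835

x = (3 + sqrt(6)) / 3 or x = (3 - sqrt(6)) / 3


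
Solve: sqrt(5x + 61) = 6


Square both sides: 5x + 61 = 6^2 = 36
5x = 36 - 61 = -25
x = -5
Check: sqrt(5*(-5) + 61) = sqrt(36) = 6 ✓

x = -5


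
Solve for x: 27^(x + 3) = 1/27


Express both sides with the same base.
1/27 = 27^(-1)
Since the bases match, equate exponents: x + 3 = -1
So x = -1 - (3) = -4

x = -4


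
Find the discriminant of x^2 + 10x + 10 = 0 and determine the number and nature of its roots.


For ax^2 + bx + c = 0, discriminant D = b^2 - 4ac
Here a = 1, b = 10, c = 10
D = (10)^2 - 4(1)(10) = 100 - 40 = 60

D = 60 > 0 but not a perfect square
The equation has 2 distinct real irrational roots.

Discriminant = 60, 2 distinct real irrational roots


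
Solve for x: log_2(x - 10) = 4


Convert to exponential form: x - 10 = 2^4 = 16
x = 16 + 10 = 26
Check: log_2(26 - 10) = log_2(16) = log_2(16) = 4 ✓

x = 26


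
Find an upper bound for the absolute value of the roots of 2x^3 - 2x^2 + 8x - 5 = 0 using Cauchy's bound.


Cauchy's bound: all roots r satisfy |r| <= 1 + max(|a_i/a_n|) for i = 0,...,n-1
where a_n is the leading coefficient.

Coefficients: [2, -2, 8, -5]
Leading coefficient a_n = 2
Ratios |a_i/a_n|: 1, 4, 5/2
Maximum ratio: 4
Cauchy's bound: |r| <= 1 + 4 = 5

Upper bound = 5


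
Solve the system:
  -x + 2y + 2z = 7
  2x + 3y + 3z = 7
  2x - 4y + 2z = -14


Using Cramer's rule. Expand each determinant along the first row.
D  = (-1)*[3*2 - 3*(-4)] - 2*[2*2 - 3*2] + 2*[2*(-4) - 3*2]
  = (-1)*(18) - 2*(-2) + 2*(-14) = -42
Dx = 7*[3*2 - 3*(-4)] - 2*[7*2 - 3*(-14)] + 2*[7*(-4) - 3*(-14)]
  = 7*(18) - 2*(56) + 2*(14) = 42
Dy = (-1)*[7*2 - 3*(-14)] - 7*[2*2 - 3*2] + 2*[2*(-14) - 7*2]
  = (-1)*(56) - 7*(-2) + 2*(-42) = -126
Dz = (-1)*[3*(-14) - 7*(-4)] - 2*[2*(-14) - 7*2] + 7*[2*(-4) - 3*2]
  = (-1)*(-14) - 2*(-42) + 7*(-14) = 0
x = Dx/D = 42/-42 = -1, y = Dy/D = -126/-42 = 3, z = Dz/D = 0/-42 = 0
Check eq1: (-1)(-1) + (2)(3) + (2)(0) = 7 = 7 ✓
Check eq2: (2)(-1) + (3)(3) + (3)(0) = 7 = 7 ✓
Check eq3: (2)(-1) + (-4)(3) + (2)(0) = -14 = -14 ✓

x = -1, y = 3, z = 0


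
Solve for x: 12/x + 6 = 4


Subtract 6 from both sides: 12/x = -2
Multiply both sides by x: 12 = -2 * x
Divide by -2: x = -6

x = -6


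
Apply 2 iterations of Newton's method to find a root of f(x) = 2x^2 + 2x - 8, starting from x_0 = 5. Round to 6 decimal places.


Newton's method: x_(n+1) = x_n - f(x_n)/f'(x_n)
f(x) = 2x^2 + 2x - 8
f'(x) = 4x + 2

Iteration 1:
  f(5.000000) = 52.000000
  f'(5.000000) = 22.000000
  x_1 = 5.000000 - (52.000000)/(22.000000) = 2.636364

Iteration 2:
  f(2.636364) = 11.173554
  f'(2.636364) = 12.545455
  x_2 = 2.636364 - (11.173554)/(12.545455) = 1.745718

x_2 = 1.745718


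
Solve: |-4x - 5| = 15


An absolute value equation |expr| = 15 gives two cases:
Case 1: -4x - 5 = 15
  -4x = 20, so x = -5
Case 2: -4x - 5 = -15
  -4x = -10, so x = 5/2

x = -5, x = 5/2


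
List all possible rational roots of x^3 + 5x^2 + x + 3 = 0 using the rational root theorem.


Rational root theorem: possible roots are ±p/q where:
  p divides the constant term (3): p ∈ {1, 3}
  q divides the leading coefficient (1): q ∈ {1}

All possible rational roots: -3, -1, 1, 3

-3, -1, 1, 3


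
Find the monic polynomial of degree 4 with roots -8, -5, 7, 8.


A monic polynomial with roots -8, -5, 7, 8 is:
p(x) = (x + 8)(x + 5)(x - 7)(x - 8)
After multiplying by (x + 8): x + 8
After multiplying by (x + 5): x^2 + 13x + 40
After multiplying by (x - 7): x^3 + 6x^2 - 51x - 280
After multiplying by (x - 8): x^4 - 2x^3 - 99x^2 + 128x + 2240

x^4 - 2x^3 - 99x^2 + 128x + 2240


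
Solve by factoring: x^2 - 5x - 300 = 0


We need two numbers that multiply to -300 and add to -5.
Those numbers are -20 and 15 (since (-20) * 15 = -300 and (-20) + 15 = -5).
So x^2 - 5x - 300 = (x - 20)(x + 15) = 0
Setting each factor to zero: x = 20 or x = -15

x = -15, x = 20


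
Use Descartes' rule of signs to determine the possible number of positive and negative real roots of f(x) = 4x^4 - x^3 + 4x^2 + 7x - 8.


Descartes' rule of signs:

For positive roots, count sign changes in f(x) = 4x^4 - x^3 + 4x^2 + 7x - 8:
Signs of coefficients: +, -, +, +, -
Number of sign changes: 3
Possible positive real roots: 3, 1

For negative roots, examine f(-x) = 4x^4 + x^3 + 4x^2 - 7x - 8:
Signs of coefficients: +, +, +, -, -
Number of sign changes: 1
Possible negative real roots: 1

Positive roots: 3 or 1; Negative roots: 1


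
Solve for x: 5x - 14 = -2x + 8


Starting with: 5x - 14 = -2x + 8
Move all x terms to left: (5 + 2)x = 8 + 14
Simplify: 7x = 22
Divide both sides by 7: x = 22/7

x = 22/7


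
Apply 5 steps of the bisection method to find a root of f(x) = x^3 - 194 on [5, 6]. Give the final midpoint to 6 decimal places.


f(x) = x^3 - 194
f(5) = -69 < 0
f(6) = 22 > 0

Step 1: midpoint = (5.000000 + 6.000000)/2 = 5.500000
  f(5.500000) = -27.625000
  f(mid) < 0, so root is in [5.500000, 6.000000]

Step 2: midpoint = (5.500000 + 6.000000)/2 = 5.750000
  f(5.750000) = -3.890625
  f(mid) < 0, so root is in [5.750000, 6.000000]

Step 3: midpoint = (5.750000 + 6.000000)/2 = 5.875000
  f(5.875000) = 8.779297
  f(mid) > 0, so root is in [5.750000, 5.875000]

Step 4: midpoint = (5.750000 + 5.875000)/2 = 5.812500
  f(5.812500) = 2.376221
  f(mid) > 0, so root is in [5.750000, 5.812500]

Step 5: midpoint = (5.750000 + 5.812500)/2 = 5.781250
  f(5.781250) = -0.774139
  f(mid) < 0, so root is in [5.781250, 5.812500]

midpoint = 5.781250


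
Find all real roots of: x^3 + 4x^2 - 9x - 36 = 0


Let p(x) = x^3 + 4x^2 - 9x - 36. By the rational root theorem (leading coefficient 1), any rational root is an integer divisor of 36: try ±1, ±2, ... in turn.
Test x = 1: value = -40 ≠ 0.
Test x = -1: value = -24 ≠ 0.
Test x = 2: value = -30 ≠ 0.
Test x = -2: value = -10 ≠ 0.
Test x = 3: value = 0 ✓, so (x - 3) is a factor.
Synthetic division by (x - 3): bring down 1; 1(3) + 4 = 7; 7(3) - 9 = 12; 12(3) - 36 = 0 → quotient x^2 + 7x + 12, remainder 0.
Solve the quadratic x^2 + 7x + 12 = 0: discriminant = 7^2 - 4(1)(12) = 49 - 48 = 1.
sqrt(1) = 1, so x = (-7 ± 1)/2: x = -3 or x = -4.

x = -4, x = -3, x = 3


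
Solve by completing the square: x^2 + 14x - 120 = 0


Start: x^2 + 14x - 120 = 0
Move constant: x^2 + 14x = 120
Half of 14 is 7, squared is 49
Add 49 to both sides: x^2 + 14x + 49 = 169
(x + 7)^2 = 169
x + 7 = ±13
x = -7 + 13 = 6 or x = -7 - 13 = -20

x = -20, x = 6


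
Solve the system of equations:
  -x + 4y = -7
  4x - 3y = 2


Using Cramer's rule:
Determinant D = (-1)(-3) - (4)(4) = 3 - 16 = -13
Dx = (-7)(-3) - (2)(4) = 21 - 8 = 13
Dy = (-1)(2) - (4)(-7) = -2 + 28 = 26
x = Dx/D = 13/-13 = -1
y = Dy/D = 26/-13 = -2

x = -1, y = -2


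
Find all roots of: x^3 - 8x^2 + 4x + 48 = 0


Let p(x) = x^3 - 8x^2 + 4x + 48. By the rational root theorem (leading coefficient 1), any rational root is an integer divisor of 48: try ±1, ±2, ... in turn.
Test x = 1: value = 45 ≠ 0.
Test x = -1: value = 35 ≠ 0.
Test x = 2: value = 32 ≠ 0.
Test x = -2: value = 0 ✓, so (x + 2) is a factor.
Synthetic division by (x + 2): bring down 1; 1(-2) - 8 = -10; (-10)(-2) + 4 = 24; 24(-2) + 48 = 0 → quotient x^2 - 10x + 24, remainder 0.
Solve the quadratic x^2 - 10x + 24 = 0: discriminant = (-10)^2 - 4(1)(24) = 100 - 96 = 4.
sqrt(4) = 2, so x = (10 ± 2)/2: x = 6 or x = 4.
Collecting all roots found:

x = -2, x = 4, x = 6


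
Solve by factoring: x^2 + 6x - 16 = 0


We need two numbers that multiply to -16 and add to 6.
Those numbers are 8 and -2 (since 8 * (-2) = -16 and 8 + (-2) = 6).
So x^2 + 6x - 16 = (x + 8)(x - 2) = 0
Setting each factor to zero: x = -8 or x = 2

x = -8, x = 2


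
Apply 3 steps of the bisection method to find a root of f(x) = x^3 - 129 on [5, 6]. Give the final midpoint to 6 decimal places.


f(x) = x^3 - 129
f(5) = -4 < 0
f(6) = 87 > 0

Step 1: midpoint = (5.000000 + 6.000000)/2 = 5.500000
  f(5.500000) = 37.375000
  f(mid) > 0, so root is in [5.000000, 5.500000]

Step 2: midpoint = (5.000000 + 5.500000)/2 = 5.250000
  f(5.250000) = 15.703125
  f(mid) > 0, so root is in [5.000000, 5.250000]

Step 3: midpoint = (5.000000 + 5.250000)/2 = 5.125000
  f(5.125000) = 5.611328
  f(mid) > 0, so root is in [5.000000, 5.125000]

midpoint = 5.125000


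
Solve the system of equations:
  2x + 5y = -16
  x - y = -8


Using Cramer's rule:
Determinant D = (2)(-1) - (1)(5) = -2 - 5 = -7
Dx = (-16)(-1) - (-8)(5) = 16 + 40 = 56
Dy = (2)(-8) - (1)(-16) = -16 + 16 = 0
x = Dx/D = 56/-7 = -8
y = Dy/D = 0/-7 = 0

x = -8, y = 0


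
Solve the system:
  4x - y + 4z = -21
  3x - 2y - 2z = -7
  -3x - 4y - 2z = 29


Using Cramer's rule. Expand each determinant along the first row.
D  = 4*[(-2)*(-2) - (-2)*(-4)] - (-1)*[3*(-2) - (-2)*(-3)] + 4*[3*(-4) - (-2)*(-3)]
  = 4*(-4) - (-1)*(-12) + 4*(-18) = -100
Dx = (-21)*[(-2)*(-2) - (-2)*(-4)] - (-1)*[(-7)*(-2) - (-2)*29] + 4*[(-7)*(-4) - (-2)*29]
  = (-21)*(-4) - (-1)*(72) + 4*(86) = 500
Dy = 4*[(-7)*(-2) - (-2)*29] - (-21)*[3*(-2) - (-2)*(-3)] + 4*[3*29 - (-7)*(-3)]
  = 4*(72) - (-21)*(-12) + 4*(66) = 300
Dz = 4*[(-2)*29 - (-7)*(-4)] - (-1)*[3*29 - (-7)*(-3)] + (-21)*[3*(-4) - (-2)*(-3)]
  = 4*(-86) - (-1)*(66) + (-21)*(-18) = 100
x = Dx/D = 500/-100 = -5, y = Dy/D = 300/-100 = -3, z = Dz/D = 100/-100 = -1
Check eq1: (4)(-5) + (-1)(-3) + (4)(-1) = -21 = -21 ✓
Check eq2: (3)(-5) + (-2)(-3) + (-2)(-1) = -7 = -7 ✓
Check eq3: (-3)(-5) + (-4)(-3) + (-2)(-1) = 29 = 29 ✓

x = -5, y = -3, z = -1


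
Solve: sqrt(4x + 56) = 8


Square both sides: 4x + 56 = 8^2 = 64
4x = 64 - 56 = 8
x = 2
Check: sqrt(4*2 + 56) = sqrt(64) = 8 ✓

x = 2


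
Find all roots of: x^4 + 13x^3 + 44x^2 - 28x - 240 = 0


Let p(x) = x^4 + 13x^3 + 44x^2 - 28x - 240. By the rational root theorem (leading coefficient 1), any rational root is an integer divisor of 240: try ±1, ±2, ... in turn.
Test x = 1: value = -210 ≠ 0.
Test x = -1: value = -180 ≠ 0.
Test x = 2: value = 0 ✓, so (x - 2) is a factor.
Synthetic division by (x - 2): bring down 1; 1(2) + 13 = 15; 15(2) + 44 = 74; 74(2) - 28 = 120; 120(2) - 240 = 0 → quotient x^3 + 15x^2 + 74x + 120, remainder 0.
Continue with the quotient x^3 + 15x^2 + 74x + 120 (candidates must divide 120; re-test x = 2 first in case it repeats).
Test x = 2: value = 336 ≠ 0.
Test x = -2: value = 24 ≠ 0.
Test x = 3: value = 504 ≠ 0.
Test x = -3: value = 6 ≠ 0.
Test x = 4: value = 720 ≠ 0.
Test x = -4: value = 0 ✓, so (x + 4) is a factor.
Synthetic division by (x + 4): bring down 1; 1(-4) + 15 = 11; 11(-4) + 74 = 30; 30(-4) + 120 = 0 → quotient x^2 + 11x + 30, remainder 0.
Solve the quadratic x^2 + 11x + 30 = 0: discriminant = 11^2 - 4(1)(30) = 121 - 120 = 1.
sqrt(1) = 1, so x = (-11 ± 1)/2: x = -5 or x = -6.
Collecting all roots found:

x = -6, x = -5, x = -4, x = 2


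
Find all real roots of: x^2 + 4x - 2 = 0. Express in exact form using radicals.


Using the quadratic formula: x = (-b ± sqrt(b^2 - 4ac)) / (2a)
Here a = 1, b = 4, c = -2
Discriminant = b^2 - 4ac = 4^2 - 4(1)(-2) = 16 + 8 = 24
Since discriminant = 24 > 0, there are two real roots.
x = (-4 ± 2*sqrt(6)) / 2
Simplifying: x = -2 ± sqrt(6)
Numerically: x ≈ 0.4495 or x ≈ -4.4495

x = -2 + sqrt(6) or x = -2 - sqrt(6)


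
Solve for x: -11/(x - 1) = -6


Multiply both sides by (x - 1): -11 = -6(x - 1)
Distribute: -11 = -6x + 6
-6x = -11 - 6 = -17
x = 17/6

x = 17/6


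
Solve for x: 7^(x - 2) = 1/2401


Express both sides with the same base.
1/2401 = 7^(-4)
Since the bases match, equate exponents: x - 2 = -4
So x = -4 - (-2) = -2

x = -2


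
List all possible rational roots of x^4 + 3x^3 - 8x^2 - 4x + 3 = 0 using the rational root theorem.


Rational root theorem: possible roots are ±p/q where:
  p divides the constant term (3): p ∈ {1, 3}
  q divides the leading coefficient (1): q ∈ {1}

All possible rational roots: -3, -1, 1, 3

-3, -1, 1, 3


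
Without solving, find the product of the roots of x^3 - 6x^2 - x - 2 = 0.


By Vieta's formulas for x^3 + bx^2 + cx + d = 0:
  r1 + r2 + r3 = -b/a = 6
  r1*r2 + r1*r3 + r2*r3 = c/a = -1
  r1*r2*r3 = -d/a = 2


Product = 2


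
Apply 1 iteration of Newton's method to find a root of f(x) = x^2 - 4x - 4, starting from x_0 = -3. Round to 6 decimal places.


Newton's method: x_(n+1) = x_n - f(x_n)/f'(x_n)
f(x) = x^2 - 4x - 4
f'(x) = 2x - 4

Iteration 1:
  f(-3.000000) = 17.000000
  f'(-3.000000) = -10.000000
  x_1 = -3.000000 - (17.000000)/(-10.000000) = -1.300000

x_1 = -1.300000


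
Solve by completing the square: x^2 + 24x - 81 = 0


Start: x^2 + 24x - 81 = 0
Move constant: x^2 + 24x = 81
Half of 24 is 12, squared is 144
Add 144 to both sides: x^2 + 24x + 144 = 225
(x + 12)^2 = 225
x + 12 = ±15
x = -12 + 15 = 3 or x = -12 - 15 = -27

x = -27, x = 3


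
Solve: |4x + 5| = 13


An absolute value equation |expr| = 13 gives two cases:
Case 1: 4x + 5 = 13
  4x = 8, so x = 2
Case 2: 4x + 5 = -13
  4x = -18, so x = -9/2

x = -9/2, x = 2


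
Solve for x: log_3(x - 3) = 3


Convert to exponential form: x - 3 = 3^3 = 27
x = 27 + 3 = 30
Check: log_3(30 - 3) = log_3(27) = log_3(27) = 3 ✓

x = 30


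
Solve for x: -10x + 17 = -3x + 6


Starting with: -10x + 17 = -3x + 6
Move all x terms to left: (-10 + 3)x = 6 - 17
Simplify: -7x = -11
Divide both sides by -7: x = 11/7

x = 11/7


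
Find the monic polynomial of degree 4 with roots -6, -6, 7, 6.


A monic polynomial with roots -6, -6, 7, 6 is:
p(x) = (x + 6)(x + 6)(x - 7)(x - 6)
After multiplying by (x + 6): x + 6
After multiplying by (x + 6): x^2 + 12x + 36
After multiplying by (x - 7): x^3 + 5x^2 - 48x - 252
After multiplying by (x - 6): x^4 - x^3 - 78x^2 + 36x + 1512

x^4 - x^3 - 78x^2 + 36x + 1512


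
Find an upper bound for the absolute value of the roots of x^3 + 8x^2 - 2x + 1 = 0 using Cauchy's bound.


Cauchy's bound: all roots r satisfy |r| <= 1 + max(|a_i/a_n|) for i = 0,...,n-1
where a_n is the leading coefficient.

Coefficients: [1, 8, -2, 1]
Leading coefficient a_n = 1
Ratios |a_i/a_n|: 8, 2, 1
Maximum ratio: 8
Cauchy's bound: |r| <= 1 + 8 = 9

Upper bound = 9


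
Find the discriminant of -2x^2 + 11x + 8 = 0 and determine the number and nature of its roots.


For ax^2 + bx + c = 0, discriminant D = b^2 - 4ac
Here a = -2, b = 11, c = 8
D = (11)^2 - 4(-2)(8) = 121 + 64 = 185

D = 185 > 0 but not a perfect square
The equation has 2 distinct real irrational roots.

Discriminant = 185, 2 distinct real irrational roots


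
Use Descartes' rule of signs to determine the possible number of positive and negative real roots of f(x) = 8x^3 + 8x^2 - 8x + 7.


Descartes' rule of signs:

For positive roots, count sign changes in f(x) = 8x^3 + 8x^2 - 8x + 7:
Signs of coefficients: +, +, -, +
Number of sign changes: 2
Possible positive real roots: 2, 0

For negative roots, examine f(-x) = -8x^3 + 8x^2 + 8x + 7:
Signs of coefficients: -, +, +, +
Number of sign changes: 1
Possible negative real roots: 1

Positive roots: 2 or 0; Negative roots: 1


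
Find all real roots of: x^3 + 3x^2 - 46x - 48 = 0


Let p(x) = x^3 + 3x^2 - 46x - 48. By the rational root theorem (leading coefficient 1), any rational root is an integer divisor of 48: try ±1, ±2, ... in turn.
Test x = 1: value = -90 ≠ 0.
Test x = -1: value = 0 ✓, so (x + 1) is a factor.
Synthetic division by (x + 1): bring down 1; 1(-1) + 3 = 2; 2(-1) - 46 = -48; (-48)(-1) - 48 = 0 → quotient x^2 + 2x - 48, remainder 0.
Solve the quadratic x^2 + 2x - 48 = 0: discriminant = 2^2 - 4(1)(-48) = 4 + 192 = 196.
sqrt(196) = 14, so x = (-2 ± 14)/2: x = 6 or x = -8.

x = -8, x = -1, x = 6


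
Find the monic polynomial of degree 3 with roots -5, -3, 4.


A monic polynomial with roots -5, -3, 4 is:
p(x) = (x + 5)(x + 3)(x - 4)
After multiplying by (x + 5): x + 5
After multiplying by (x + 3): x^2 + 8x + 15
After multiplying by (x - 4): x^3 + 4x^2 - 17x - 60

x^3 + 4x^2 - 17x - 60


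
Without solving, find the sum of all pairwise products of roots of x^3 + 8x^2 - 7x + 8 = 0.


By Vieta's formulas for x^3 + bx^2 + cx + d = 0:
  r1 + r2 + r3 = -b/a = -8
  r1*r2 + r1*r3 + r2*r3 = c/a = -7
  r1*r2*r3 = -d/a = -8


Sum of pairwise products = -7


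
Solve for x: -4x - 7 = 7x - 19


Starting with: -4x - 7 = 7x - 19
Move all x terms to left: (-4 - 7)x = -19 + 7
Simplify: -11x = -12
Divide both sides by -11: x = 12/11

x = 12/11


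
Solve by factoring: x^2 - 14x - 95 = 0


We need two numbers that multiply to -95 and add to -14.
Those numbers are -19 and 5 (since (-19) * 5 = -95 and (-19) + 5 = -14).
So x^2 - 14x - 95 = (x - 19)(x + 5) = 0
Setting each factor to zero: x = 19 or x = -5

x = -5, x = 19


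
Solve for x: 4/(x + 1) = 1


Multiply both sides by (x + 1): 4 = 1(x + 1)
Distribute: 4 = x + 1
x = 4 - 1 = 3
x = 3

x = 3


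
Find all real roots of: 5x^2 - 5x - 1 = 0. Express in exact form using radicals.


Using the quadratic formula: x = (-b ± sqrt(b^2 - 4ac)) / (2a)
Here a = 5, b = -5, c = -1
Discriminant = b^2 - 4ac = (-5)^2 - 4(5)(-1) = 25 + 20 = 45
Since discriminant = 45 > 0, there are two real roots.
x = (5 ± 3*sqrt(5)) / 10
Numerically: x ≈ 1.1708 or x ≈ -0.1708

x = (5 + 3*sqrt(5)) / 10 or x = (5 - 3*sqrt(5)) / 10


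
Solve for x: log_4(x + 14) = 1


Convert to exponential form: x + 14 = 4^1 = 4
x = 4 - 14 = -10
Check: log_4(-10 + 14) = log_4(4) = log_4(4) = 1 ✓

x = -10


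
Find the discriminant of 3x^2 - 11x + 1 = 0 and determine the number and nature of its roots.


For ax^2 + bx + c = 0, discriminant D = b^2 - 4ac
Here a = 3, b = -11, c = 1
D = (-11)^2 - 4(3)(1) = 121 - 12 = 109

D = 109 > 0 but not a perfect square
The equation has 2 distinct real irrational roots.

Discriminant = 109, 2 distinct real irrational roots


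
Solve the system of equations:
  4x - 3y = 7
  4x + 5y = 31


Using Cramer's rule:
Determinant D = (4)(5) - (4)(-3) = 20 + 12 = 32
Dx = (7)(5) - (31)(-3) = 35 + 93 = 128
Dy = (4)(31) - (4)(7) = 124 - 28 = 96
x = Dx/D = 128/32 = 4
y = Dy/D = 96/32 = 3

x = 4, y = 3


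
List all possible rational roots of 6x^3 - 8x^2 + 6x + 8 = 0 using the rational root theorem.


Rational root theorem: possible roots are ±p/q where:
  p divides the constant term (8): p ∈ {1, 2, 4, 8}
  q divides the leading coefficient (6): q ∈ {1, 2, 3, 6}

All possible rational roots: -8, -4, -8/3, -2, -4/3, -1, -2/3, -1/2, -1/3, -1/6, 1/6, 1/3, 1/2, 2/3, 1, 4/3, 2, 8/3, 4, 8

-8, -4, -8/3, -2, -4/3, -1, -2/3, -1/2, -1/3, -1/6, 1/6, 1/3, 1/2, 2/3, 1, 4/3, 2, 8/3, 4, 8


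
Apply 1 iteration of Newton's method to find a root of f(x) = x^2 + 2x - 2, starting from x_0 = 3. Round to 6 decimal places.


Newton's method: x_(n+1) = x_n - f(x_n)/f'(x_n)
f(x) = x^2 + 2x - 2
f'(x) = 2x + 2

Iteration 1:
  f(3.000000) = 13.000000
  f'(3.000000) = 8.000000
  x_1 = 3.000000 - (13.000000)/(8.000000) = 1.375000

x_1 = 1.375000


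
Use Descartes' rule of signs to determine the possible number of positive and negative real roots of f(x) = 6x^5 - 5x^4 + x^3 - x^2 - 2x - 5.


Descartes' rule of signs:

For positive roots, count sign changes in f(x) = 6x^5 - 5x^4 + x^3 - x^2 - 2x - 5:
Signs of coefficients: +, -, +, -, -, -
Number of sign changes: 3
Possible positive real roots: 3, 1

For negative roots, examine f(-x) = -6x^5 - 5x^4 - x^3 - x^2 + 2x - 5:
Signs of coefficients: -, -, -, -, +, -
Number of sign changes: 2
Possible negative real roots: 2, 0

Positive roots: 3 or 1; Negative roots: 2 or 0


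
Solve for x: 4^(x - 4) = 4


Express both sides with the same base.
4 = 4^1
Since the bases match, equate exponents: x - 4 = 1
So x = 1 - (-4) = 5

x = 5


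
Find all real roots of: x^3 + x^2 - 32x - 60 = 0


Let p(x) = x^3 + x^2 - 32x - 60. By the rational root theorem (leading coefficient 1), any rational root is an integer divisor of 60: try ±1, ±2, ... in turn.
Test x = 1: value = -90 ≠ 0.
Test x = -1: value = -28 ≠ 0.
Test x = 2: value = -112 ≠ 0.
Test x = -2: value = 0 ✓, so (x + 2) is a factor.
Synthetic division by (x + 2): bring down 1; 1(-2) + 1 = -1; (-1)(-2) - 32 = -30; (-30)(-2) - 60 = 0 → quotient x^2 - x - 30, remainder 0.
Solve the quadratic x^2 - x - 30 = 0: discriminant = (-1)^2 - 4(1)(-30) = 1 + 120 = 121.
sqrt(121) = 11, so x = (1 ± 11)/2: x = 6 or x = -5.

x = -5, x = -2, x = 6


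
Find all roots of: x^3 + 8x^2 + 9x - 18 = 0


Let p(x) = x^3 + 8x^2 + 9x - 18. By the rational root theorem (leading coefficient 1), any rational root is an integer divisor of 18: try ±1, ±2, ... in turn.
Test x = 1: value = 0 ✓, so (x - 1) is a factor.
Synthetic division by (x - 1): bring down 1; 1(1) + 8 = 9; 9(1) + 9 = 18; 18(1) - 18 = 0 → quotient x^2 + 9x + 18, remainder 0.
Solve the quadratic x^2 + 9x + 18 = 0: discriminant = 9^2 - 4(1)(18) = 81 - 72 = 9.
sqrt(9) = 3, so x = (-9 ± 3)/2: x = -3 or x = -6.
Collecting all roots found:

x = -6, x = -3, x = 1


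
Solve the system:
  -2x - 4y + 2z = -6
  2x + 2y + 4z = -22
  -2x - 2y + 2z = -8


Using Cramer's rule. Expand each determinant along the first row.
D  = (-2)*[2*2 - 4*(-2)] - (-4)*[2*2 - 4*(-2)] + 2*[2*(-2) - 2*(-2)]
  = (-2)*(12) - (-4)*(12) + 2*(0) = 24
Dx = (-6)*[2*2 - 4*(-2)] - (-4)*[(-22)*2 - 4*(-8)] + 2*[(-22)*(-2) - 2*(-8)]
  = (-6)*(12) - (-4)*(-12) + 2*(60) = 0
Dy = (-2)*[(-22)*2 - 4*(-8)] - (-6)*[2*2 - 4*(-2)] + 2*[2*(-8) - (-22)*(-2)]
  = (-2)*(-12) - (-6)*(12) + 2*(-60) = -24
Dz = (-2)*[2*(-8) - (-22)*(-2)] - (-4)*[2*(-8) - (-22)*(-2)] + (-6)*[2*(-2) - 2*(-2)]
  = (-2)*(-60) - (-4)*(-60) + (-6)*(0) = -120
x = Dx/D = 0/24 = 0, y = Dy/D = -24/24 = -1, z = Dz/D = -120/24 = -5
Check eq1: (-2)(0) + (-4)(-1) + (2)(-5) = -6 = -6 ✓
Check eq2: (2)(0) + (2)(-1) + (4)(-5) = -22 = -22 ✓
Check eq3: (-2)(0) + (-2)(-1) + (2)(-5) = -8 = -8 ✓

x = 0, y = -1, z = -5


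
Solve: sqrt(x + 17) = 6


Square both sides: x + 17 = 6^2 = 36
x = 36 - 17 = 19
x = 19
Check: sqrt(1*19 + 17) = sqrt(36) = 6 ✓

x = 19


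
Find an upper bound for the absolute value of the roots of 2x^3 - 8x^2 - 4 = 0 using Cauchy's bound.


Cauchy's bound: all roots r satisfy |r| <= 1 + max(|a_i/a_n|) for i = 0,...,n-1
where a_n is the leading coefficient.

Coefficients: [2, -8, 0, -4]
Leading coefficient a_n = 2
Ratios |a_i/a_n|: 4, 0, 2
Maximum ratio: 4
Cauchy's bound: |r| <= 1 + 4 = 5

Upper bound = 5


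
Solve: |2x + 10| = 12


An absolute value equation |expr| = 12 gives two cases:
Case 1: 2x + 10 = 12
  2x = 2, so x = 1
Case 2: 2x + 10 = -12
  2x = -22, so x = -11

x = -11, x = 1


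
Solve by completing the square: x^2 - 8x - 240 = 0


Start: x^2 - 8x - 240 = 0
Move constant: x^2 - 8x = 240
Half of -8 is -4, squared is 16
Add 16 to both sides: x^2 - 8x + 16 = 256
(x - 4)^2 = 256
x - 4 = ±16
x = 4 + 16 = 20 or x = 4 - 16 = -12

x = -12, x = 20


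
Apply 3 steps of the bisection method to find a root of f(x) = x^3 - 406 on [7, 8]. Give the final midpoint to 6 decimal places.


f(x) = x^3 - 406
f(7) = -63 < 0
f(8) = 106 > 0

Step 1: midpoint = (7.000000 + 8.000000)/2 = 7.500000
  f(7.500000) = 15.875000
  f(mid) > 0, so root is in [7.000000, 7.500000]

Step 2: midpoint = (7.000000 + 7.500000)/2 = 7.250000
  f(7.250000) = -24.921875
  f(mid) < 0, so root is in [7.250000, 7.500000]

Step 3: midpoint = (7.250000 + 7.500000)/2 = 7.375000
  f(7.375000) = -4.869141
  f(mid) < 0, so root is in [7.375000, 7.500000]

midpoint = 7.375000


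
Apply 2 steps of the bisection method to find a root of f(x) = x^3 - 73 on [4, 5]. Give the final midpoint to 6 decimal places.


f(x) = x^3 - 73
f(4) = -9 < 0
f(5) = 52 > 0

Step 1: midpoint = (4.000000 + 5.000000)/2 = 4.500000
  f(4.500000) = 18.125000
  f(mid) > 0, so root is in [4.000000, 4.500000]

Step 2: midpoint = (4.000000 + 4.500000)/2 = 4.250000
  f(4.250000) = 3.765625
  f(mid) > 0, so root is in [4.000000, 4.250000]

midpoint = 4.250000


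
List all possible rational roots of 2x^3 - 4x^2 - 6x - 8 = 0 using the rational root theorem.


Rational root theorem: possible roots are ±p/q where:
  p divides the constant term (-8): p ∈ {1, 2, 4, 8}
  q divides the leading coefficient (2): q ∈ {1, 2}

All possible rational roots: -8, -4, -2, -1, -1/2, 1/2, 1, 2, 4, 8

-8, -4, -2, -1, -1/2, 1/2, 1, 2, 4, 8


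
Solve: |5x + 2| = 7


An absolute value equation |expr| = 7 gives two cases:
Case 1: 5x + 2 = 7
  5x = 5, so x = 1
Case 2: 5x + 2 = -7
  5x = -9, so x = -9/5

x = -9/5, x = 1


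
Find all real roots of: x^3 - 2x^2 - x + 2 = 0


Let p(x) = x^3 - 2x^2 - x + 2. By the rational root theorem (leading coefficient 1), any rational root is an integer divisor of 2: try ±1, ±2, ... in turn.
Test x = 1: value = 0 ✓, so (x - 1) is a factor.
Synthetic division by (x - 1): bring down 1; 1(1) - 2 = -1; (-1)(1) - 1 = -2; (-2)(1) + 2 = 0 → quotient x^2 - x - 2, remainder 0.
Solve the quadratic x^2 - x - 2 = 0: discriminant = (-1)^2 - 4(1)(-2) = 1 + 8 = 9.
sqrt(9) = 3, so x = (1 ± 3)/2: x = 2 or x = -1.

x = -1, x = 1, x = 2


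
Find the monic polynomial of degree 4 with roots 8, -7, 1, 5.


A monic polynomial with roots 8, -7, 1, 5 is:
p(x) = (x - 8)(x + 7)(x - 1)(x - 5)
After multiplying by (x - 8): x - 8
After multiplying by (x + 7): x^2 - x - 56
After multiplying by (x - 1): x^3 - 2x^2 - 55x + 56
After multiplying by (x - 5): x^4 - 7x^3 - 45x^2 + 331x - 280

x^4 - 7x^3 - 45x^2 + 331x - 280


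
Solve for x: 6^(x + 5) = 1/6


Express both sides with the same base.
1/6 = 6^(-1)
Since the bases match, equate exponents: x + 5 = -1
So x = -1 - (5) = -6

x = -6


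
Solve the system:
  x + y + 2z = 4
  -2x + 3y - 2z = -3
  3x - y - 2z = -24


Using Cramer's rule. Expand each determinant along the first row.
D  = 1*[3*(-2) - (-2)*(-1)] - 1*[(-2)*(-2) - (-2)*3] + 2*[(-2)*(-1) - 3*3]
  = 1*(-8) - 1*(10) + 2*(-7) = -32
Dx = 4*[3*(-2) - (-2)*(-1)] - 1*[(-3)*(-2) - (-2)*(-24)] + 2*[(-3)*(-1) - 3*(-24)]
  = 4*(-8) - 1*(-42) + 2*(75) = 160
Dy = 1*[(-3)*(-2) - (-2)*(-24)] - 4*[(-2)*(-2) - (-2)*3] + 2*[(-2)*(-24) - (-3)*3]
  = 1*(-42) - 4*(10) + 2*(57) = 32
Dz = 1*[3*(-24) - (-3)*(-1)] - 1*[(-2)*(-24) - (-3)*3] + 4*[(-2)*(-1) - 3*3]
  = 1*(-75) - 1*(57) + 4*(-7) = -160
x = Dx/D = 160/-32 = -5, y = Dy/D = 32/-32 = -1, z = Dz/D = -160/-32 = 5
Check eq1: (1)(-5) + (1)(-1) + (2)(5) = 4 = 4 ✓
Check eq2: (-2)(-5) + (3)(-1) + (-2)(5) = -3 = -3 ✓
Check eq3: (3)(-5) + (-1)(-1) + (-2)(5) = -24 = -24 ✓

x = -5, y = -1, z = 5


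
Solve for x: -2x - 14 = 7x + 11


Starting with: -2x - 14 = 7x + 11
Move all x terms to left: (-2 - 7)x = 11 + 14
Simplify: -9x = 25
Divide both sides by -9: x = -25/9

x = -25/9


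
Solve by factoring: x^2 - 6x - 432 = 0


We need two numbers that multiply to -432 and add to -6.
Those numbers are 18 and -24 (since 18 * (-24) = -432 and 18 + (-24) = -6).
So x^2 - 6x - 432 = (x + 18)(x - 24) = 0
Setting each factor to zero: x = -18 or x = 24

x = -18, x = 24


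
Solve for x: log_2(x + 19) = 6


Convert to exponential form: x + 19 = 2^6 = 64
x = 64 - 19 = 45
Check: log_2(45 + 19) = log_2(64) = log_2(64) = 6 ✓

x = 45


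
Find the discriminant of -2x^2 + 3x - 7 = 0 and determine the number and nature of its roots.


For ax^2 + bx + c = 0, discriminant D = b^2 - 4ac
Here a = -2, b = 3, c = -7
D = (3)^2 - 4(-2)(-7) = 9 - 56 = -47

D = -47 < 0
The equation has no real roots (2 complex conjugate roots).

Discriminant = -47, no real roots (2 complex conjugate roots)


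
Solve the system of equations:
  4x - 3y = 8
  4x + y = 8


Using Cramer's rule:
Determinant D = (4)(1) - (4)(-3) = 4 + 12 = 16
Dx = (8)(1) - (8)(-3) = 8 + 24 = 32
Dy = (4)(8) - (4)(8) = 32 - 32 = 0
x = Dx/D = 32/16 = 2
y = Dy/D = 0/16 = 0

x = 2, y = 0


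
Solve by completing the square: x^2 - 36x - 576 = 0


Start: x^2 - 36x - 576 = 0
Move constant: x^2 - 36x = 576
Half of -36 is -18, squared is 324
Add 324 to both sides: x^2 - 36x + 324 = 900
(x - 18)^2 = 900
x - 18 = ±30
x = 18 + 30 = 48 or x = 18 - 30 = -12

x = -12, x = 48


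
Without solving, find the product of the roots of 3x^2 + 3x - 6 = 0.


By Vieta's formulas for ax^2 + bx + c = 0:
  Sum of roots = -b/a
  Product of roots = c/a

Here a = 3, b = 3, c = -6
Sum = -(3)/3 = -1
Product = -6/3 = -2

Product = -2


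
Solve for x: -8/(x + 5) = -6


Multiply both sides by (x + 5): -8 = -6(x + 5)
Distribute: -8 = -6x - 30
-6x = -8 + 30 = 22
x = -11/3

x = -11/3


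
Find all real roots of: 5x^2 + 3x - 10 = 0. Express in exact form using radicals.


Using the quadratic formula: x = (-b ± sqrt(b^2 - 4ac)) / (2a)
Here a = 5, b = 3, c = -10
Discriminant = b^2 - 4ac = 3^2 - 4(5)(-10) = 9 + 200 = 209
Since discriminant = 209 > 0, there are two real roots.
x = (-3 ± sqrt(209)) / 10
Numerically: x ≈ 1.1457 or x ≈ -1.7457

x = (-3 + sqrt(209)) / 10 or x = (-3 - sqrt(209)) / 10


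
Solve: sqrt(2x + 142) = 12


Square both sides: 2x + 142 = 12^2 = 144
2x = 144 - 142 = 2
x = 1
Check: sqrt(2*1 + 142) = sqrt(144) = 12 ✓

x = 1


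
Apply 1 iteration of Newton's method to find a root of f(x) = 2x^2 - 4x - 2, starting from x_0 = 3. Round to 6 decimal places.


Newton's method: x_(n+1) = x_n - f(x_n)/f'(x_n)
f(x) = 2x^2 - 4x - 2
f'(x) = 4x - 4

Iteration 1:
  f(3.000000) = 4.000000
  f'(3.000000) = 8.000000
  x_1 = 3.000000 - (4.000000)/(8.000000) = 2.500000

x_1 = 2.500000


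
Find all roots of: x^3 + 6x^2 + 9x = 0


The constant term is 0, so x = 0 is a root. Factor out x:
  x^2 + 6x + 9 = 0
Solve the quadratic x^2 + 6x + 9 = 0: discriminant = 6^2 - 4(1)(9) = 36 - 36 = 0.
Discriminant = 0, so a double root: x = -6/2 = -3.
Collecting all roots found:

x = -3 (multiplicity 2), x = 0


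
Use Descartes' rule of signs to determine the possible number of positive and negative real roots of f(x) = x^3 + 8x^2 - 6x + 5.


Descartes' rule of signs:

For positive roots, count sign changes in f(x) = x^3 + 8x^2 - 6x + 5:
Signs of coefficients: +, +, -, +
Number of sign changes: 2
Possible positive real roots: 2, 0

For negative roots, examine f(-x) = -x^3 + 8x^2 + 6x + 5:
Signs of coefficients: -, +, +, +
Number of sign changes: 1
Possible negative real roots: 1

Positive roots: 2 or 0; Negative roots: 1


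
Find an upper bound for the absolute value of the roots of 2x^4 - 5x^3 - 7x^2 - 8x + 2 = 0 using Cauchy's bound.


Cauchy's bound: all roots r satisfy |r| <= 1 + max(|a_i/a_n|) for i = 0,...,n-1
where a_n is the leading coefficient.

Coefficients: [2, -5, -7, -8, 2]
Leading coefficient a_n = 2
Ratios |a_i/a_n|: 5/2, 7/2, 4, 1
Maximum ratio: 4
Cauchy's bound: |r| <= 1 + 4 = 5

Upper bound = 5


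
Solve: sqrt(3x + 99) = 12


Square both sides: 3x + 99 = 12^2 = 144
3x = 144 - 99 = 45
x = 15
Check: sqrt(3*15 + 99) = sqrt(144) = 12 ✓

x = 15


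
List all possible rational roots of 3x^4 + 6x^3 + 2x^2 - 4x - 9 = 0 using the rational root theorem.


Rational root theorem: possible roots are ±p/q where:
  p divides the constant term (-9): p ∈ {1, 3, 9}
  q divides the leading coefficient (3): q ∈ {1, 3}

All possible rational roots: -9, -3, -1, -1/3, 1/3, 1, 3, 9

-9, -3, -1, -1/3, 1/3, 1, 3, 9


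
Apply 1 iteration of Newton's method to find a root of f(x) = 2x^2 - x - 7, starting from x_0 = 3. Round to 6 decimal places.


Newton's method: x_(n+1) = x_n - f(x_n)/f'(x_n)
f(x) = 2x^2 - x - 7
f'(x) = 4x - 1

Iteration 1:
  f(3.000000) = 8.000000
  f'(3.000000) = 11.000000
  x_1 = 3.000000 - (8.000000)/(11.000000) = 2.272727

x_1 = 2.272727


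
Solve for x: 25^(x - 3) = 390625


Express both sides with the same base.
390625 = 25^4
Since the bases match, equate exponents: x - 3 = 4
So x = 4 - (-3) = 7

x = 7


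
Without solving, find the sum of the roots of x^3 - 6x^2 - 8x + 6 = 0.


By Vieta's formulas for x^3 + bx^2 + cx + d = 0:
  r1 + r2 + r3 = -b/a = 6
  r1*r2 + r1*r3 + r2*r3 = c/a = -8
  r1*r2*r3 = -d/a = -6


Sum = 6


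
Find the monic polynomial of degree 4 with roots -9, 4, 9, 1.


A monic polynomial with roots -9, 4, 9, 1 is:
p(x) = (x + 9)(x - 4)(x - 9)(x - 1)
After multiplying by (x + 9): x + 9
After multiplying by (x - 4): x^2 + 5x - 36
After multiplying by (x - 9): x^3 - 4x^2 - 81x + 324
After multiplying by (x - 1): x^4 - 5x^3 - 77x^2 + 405x - 324

x^4 - 5x^3 - 77x^2 + 405x - 324


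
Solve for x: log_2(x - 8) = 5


Convert to exponential form: x - 8 = 2^5 = 32
x = 32 + 8 = 40
Check: log_2(40 - 8) = log_2(32) = log_2(32) = 5 ✓

x = 40


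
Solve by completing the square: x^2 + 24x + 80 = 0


Start: x^2 + 24x + 80 = 0
Move constant: x^2 + 24x = -80
Half of 24 is 12, squared is 144
Add 144 to both sides: x^2 + 24x + 144 = 64
(x + 12)^2 = 64
x + 12 = ±8
x = -12 + 8 = -4 or x = -12 - 8 = -20

x = -20, x = -4


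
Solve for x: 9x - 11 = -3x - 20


Starting with: 9x - 11 = -3x - 20
Move all x terms to left: (9 + 3)x = -20 + 11
Simplify: 12x = -9
Divide both sides by 12: x = -3/4

x = -3/4


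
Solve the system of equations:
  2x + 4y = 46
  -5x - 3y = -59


Using Cramer's rule:
Determinant D = (2)(-3) - (-5)(4) = -6 + 20 = 14
Dx = (46)(-3) - (-59)(4) = -138 + 236 = 98
Dy = (2)(-59) - (-5)(46) = -118 + 230 = 112
x = Dx/D = 98/14 = 7
y = Dy/D = 112/14 = 8

x = 7, y = 8


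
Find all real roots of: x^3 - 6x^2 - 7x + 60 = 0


Let p(x) = x^3 - 6x^2 - 7x + 60. By the rational root theorem (leading coefficient 1), any rational root is an integer divisor of 60: try ±1, ±2, ... in turn.
Test x = 1: value = 48 ≠ 0.
Test x = -1: value = 60 ≠ 0.
Test x = 2: value = 30 ≠ 0.
Test x = -2: value = 42 ≠ 0.
Test x = 3: value = 12 ≠ 0.
Test x = -3: value = 0 ✓, so (x + 3) is a factor.
Synthetic division by (x + 3): bring down 1; 1(-3) - 6 = -9; (-9)(-3) - 7 = 20; 20(-3) + 60 = 0 → quotient x^2 - 9x + 20, remainder 0.
Solve the quadratic x^2 - 9x + 20 = 0: discriminant = (-9)^2 - 4(1)(20) = 81 - 80 = 1.
sqrt(1) = 1, so x = (9 ± 1)/2: x = 5 or x = 4.

x = -3, x = 4, x = 5


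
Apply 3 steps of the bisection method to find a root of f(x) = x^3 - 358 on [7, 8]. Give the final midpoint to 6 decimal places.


f(x) = x^3 - 358
f(7) = -15 < 0
f(8) = 154 > 0

Step 1: midpoint = (7.000000 + 8.000000)/2 = 7.500000
  f(7.500000) = 63.875000
  f(mid) > 0, so root is in [7.000000, 7.500000]

Step 2: midpoint = (7.000000 + 7.500000)/2 = 7.250000
  f(7.250000) = 23.078125
  f(mid) > 0, so root is in [7.000000, 7.250000]

Step 3: midpoint = (7.000000 + 7.250000)/2 = 7.125000
  f(7.125000) = 3.705078
  f(mid) > 0, so root is in [7.000000, 7.125000]

midpoint = 7.125000
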